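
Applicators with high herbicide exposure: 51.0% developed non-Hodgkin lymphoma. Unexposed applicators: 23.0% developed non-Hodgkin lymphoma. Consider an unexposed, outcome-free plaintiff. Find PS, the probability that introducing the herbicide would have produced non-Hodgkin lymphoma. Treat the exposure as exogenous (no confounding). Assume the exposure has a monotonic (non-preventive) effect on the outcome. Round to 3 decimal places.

p₁ = 0.51, p₀ = 0.23.
Under exogeneity and monotonicity, PS = (p₁ − p₀) / (1 − p₀).
PS = (0.51 − 0.23) / (1 − 0.23) = 0.28 / 0.77 ≈ 0.3636

PS ≈ 0.364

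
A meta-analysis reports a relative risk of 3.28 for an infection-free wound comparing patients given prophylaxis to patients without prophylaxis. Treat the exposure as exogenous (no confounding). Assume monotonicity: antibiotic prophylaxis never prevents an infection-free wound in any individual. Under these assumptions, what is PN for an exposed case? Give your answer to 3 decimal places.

Under exogeneity and monotonicity, PN = (RR − 1) / RR = 1 − 1/RR.
PN = (3.28 − 1) / 3.28 = 2.28 / 3.28 ≈ 0.6951

PN ≈ 0.695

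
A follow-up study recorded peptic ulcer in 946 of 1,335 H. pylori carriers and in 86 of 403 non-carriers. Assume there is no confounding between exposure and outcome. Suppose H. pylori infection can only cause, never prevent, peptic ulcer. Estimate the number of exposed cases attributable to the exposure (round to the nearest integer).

p₁ = P(outcome | exposed) = 946/1335 = 0.70861
p₀ = P(outcome | unexposed) = 86/403 = 0.2134
PN = (p₁ − p₀)/p₁ = (0.70861 − 0.2134) / 0.70861 ≈ 0.69885.
Attributable cases ≈ PN × (exposed cases) = 0.69885 × 946 ≈ 661.11.

about 661 cases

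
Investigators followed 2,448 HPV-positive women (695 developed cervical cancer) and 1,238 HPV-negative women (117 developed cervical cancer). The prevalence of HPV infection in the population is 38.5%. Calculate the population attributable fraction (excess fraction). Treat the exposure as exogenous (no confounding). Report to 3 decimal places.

p₁ = P(outcome | exposed) = 695/2448 = 0.28391
p₀ = P(outcome | unexposed) = 117/1238 = 0.094507
Overall risk P(Y=1) = π·p₁ + (1−π)·p₀ = 0.385×0.28391 + 0.615×0.094507 = 0.16743.
Under exogeneity, PAF = [P(Y=1) − p₀] / P(Y=1).
PAF = (0.16743 − 0.094507) / 0.16743 ≈ 0.4355

PAF ≈ 0.436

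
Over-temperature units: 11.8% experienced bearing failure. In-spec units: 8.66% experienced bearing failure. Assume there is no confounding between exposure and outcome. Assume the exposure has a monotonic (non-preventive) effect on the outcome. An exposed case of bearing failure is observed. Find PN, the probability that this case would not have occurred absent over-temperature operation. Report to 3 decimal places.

PN ≈ 0.266

p₁ = 0.118, p₀ = 0.0866.
Under exogeneity and monotonicity, PN = (p₁ − p₀) / p₁.
PN = (0.118 − 0.0866) / 0.118 = 0.0314 / 0.118 ≈ 0.2661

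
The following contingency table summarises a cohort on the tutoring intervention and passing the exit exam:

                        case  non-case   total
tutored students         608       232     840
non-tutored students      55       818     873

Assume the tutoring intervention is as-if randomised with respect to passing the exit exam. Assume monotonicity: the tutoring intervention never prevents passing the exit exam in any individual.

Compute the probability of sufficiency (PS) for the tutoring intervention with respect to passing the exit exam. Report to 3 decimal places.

PS ≈ 0.705

p₁ = P(outcome | exposed) = 608/840 = 0.72381
p₀ = P(outcome | unexposed) = 55/873 = 0.063001
Under exogeneity and monotonicity, PS = (p₁ − p₀)/(1 − p₀).
PS = (0.72381 − 0.063001) / 0.937 ≈ 0.7052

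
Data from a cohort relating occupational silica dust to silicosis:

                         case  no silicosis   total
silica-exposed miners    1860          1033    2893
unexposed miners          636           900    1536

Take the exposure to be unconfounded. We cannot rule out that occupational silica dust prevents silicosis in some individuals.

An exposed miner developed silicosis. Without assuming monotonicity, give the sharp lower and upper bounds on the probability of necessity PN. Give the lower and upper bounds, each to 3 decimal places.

p₁ = P(outcome | exposed) = 1860/2893 = 0.64293
p₀ = P(outcome | unexposed) = 636/1536 = 0.41406
Under exogeneity alone the bounds on PN are max{0,(p₁−p₀)/p₁} ≤ PN ≤ min{1,(1−p₀)/p₁}.
  lower = (p₁ − p₀)/p₁ = 0.22887 / 0.64293 ≈ 0.3560
  upper = min{1, (1 − p₀)/p₁} = 0.58594 / 0.64293 ≈ 0.9114

0.356 ≤ PN ≤ 0.911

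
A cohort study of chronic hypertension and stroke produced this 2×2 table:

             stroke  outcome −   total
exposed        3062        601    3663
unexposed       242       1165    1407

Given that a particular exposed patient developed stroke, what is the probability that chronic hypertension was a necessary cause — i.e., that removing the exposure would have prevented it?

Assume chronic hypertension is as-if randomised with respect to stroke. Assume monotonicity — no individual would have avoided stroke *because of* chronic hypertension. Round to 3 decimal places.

p₁ = P(outcome | exposed) = 3062/3663 = 0.83593
p₀ = P(outcome | unexposed) = 242/1407 = 0.172
Under exogeneity and monotonicity, PN = (p₁ − p₀)/p₁.
PN = (0.83593 − 0.172) / 0.83593 ≈ 0.7942

PN ≈ 0.794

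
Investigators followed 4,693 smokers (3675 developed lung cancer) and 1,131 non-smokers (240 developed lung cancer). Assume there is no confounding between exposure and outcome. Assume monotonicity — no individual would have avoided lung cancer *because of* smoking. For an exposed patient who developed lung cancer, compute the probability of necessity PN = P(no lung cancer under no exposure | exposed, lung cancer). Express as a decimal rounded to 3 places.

PN ≈ 0.729

p₁ = P(outcome | exposed) = 3675/4693 = 0.78308
p₀ = P(outcome | unexposed) = 240/1131 = 0.2122
Under exogeneity and monotonicity, PN = (p₁ − p₀) / p₁.
PN = (0.78308 − 0.2122) / 0.78308 = 0.57088 / 0.78308 ≈ 0.7290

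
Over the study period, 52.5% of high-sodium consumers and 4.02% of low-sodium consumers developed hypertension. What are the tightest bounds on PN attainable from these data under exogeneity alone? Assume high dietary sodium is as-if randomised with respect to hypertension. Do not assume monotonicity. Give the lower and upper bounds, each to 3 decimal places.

0.923 ≤ PN ≤ 1.000

p₁ = 0.525, p₀ = 0.0402.
Under exogeneity alone the bounds on PN are max{0,(p₁−p₀)/p₁} ≤ PN ≤ min{1,(1−p₀)/p₁}.
  lower = (p₁ − p₀)/p₁ = 0.4848 / 0.525 ≈ 0.9234
  upper = min{1, (1 − p₀)/p₁} = 0.9598 / 0.525 ≈ 1.8282 → capped at 1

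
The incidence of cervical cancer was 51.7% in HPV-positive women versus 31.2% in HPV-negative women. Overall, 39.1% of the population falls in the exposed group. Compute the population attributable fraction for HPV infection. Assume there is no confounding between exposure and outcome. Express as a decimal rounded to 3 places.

p₁ = 0.517, p₀ = 0.312.
Overall risk P(Y=1) = π·p₁ + (1−π)·p₀ = 0.391×0.517 + 0.609×0.312 = 0.39216.
Under exogeneity, PAF = [P(Y=1) − p₀] / P(Y=1).
PAF = (0.39216 − 0.312) / 0.39216 ≈ 0.2044

PAF ≈ 0.204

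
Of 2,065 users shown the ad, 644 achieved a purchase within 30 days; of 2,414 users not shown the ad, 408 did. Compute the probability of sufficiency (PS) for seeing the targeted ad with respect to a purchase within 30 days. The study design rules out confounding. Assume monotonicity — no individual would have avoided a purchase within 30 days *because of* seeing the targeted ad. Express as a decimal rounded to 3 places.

PS ≈ 0.172

p₁ = P(outcome | exposed) = 644/2065 = 0.31186
p₀ = P(outcome | unexposed) = 408/2414 = 0.16901
Under exogeneity and monotonicity, PS = (p₁ − p₀) / (1 − p₀).
PS = (0.31186 − 0.16901) / (1 − 0.16901) = 0.14285 / 0.83099 ≈ 0.1719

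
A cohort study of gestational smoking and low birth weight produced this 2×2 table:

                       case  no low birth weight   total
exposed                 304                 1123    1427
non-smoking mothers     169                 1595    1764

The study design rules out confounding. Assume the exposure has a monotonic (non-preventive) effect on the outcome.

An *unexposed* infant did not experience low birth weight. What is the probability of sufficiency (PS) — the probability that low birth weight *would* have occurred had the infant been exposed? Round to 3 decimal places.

p₁ = P(outcome | exposed) = 304/1427 = 0.21303
p₀ = P(outcome | unexposed) = 169/1764 = 0.095805
Under exogeneity and monotonicity, PS = (p₁ − p₀)/(1 − p₀).
PS = (0.21303 − 0.095805) / 0.9042 ≈ 0.1297

PS ≈ 0.130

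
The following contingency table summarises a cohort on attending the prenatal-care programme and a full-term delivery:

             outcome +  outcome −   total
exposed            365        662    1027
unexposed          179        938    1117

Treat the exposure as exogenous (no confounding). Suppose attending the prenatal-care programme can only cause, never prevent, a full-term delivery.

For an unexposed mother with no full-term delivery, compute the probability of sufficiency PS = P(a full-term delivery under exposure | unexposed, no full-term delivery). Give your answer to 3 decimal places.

p₁ = P(outcome | exposed) = 365/1027 = 0.3554
p₀ = P(outcome | unexposed) = 179/1117 = 0.16025
Under exogeneity and monotonicity, PS = (p₁ − p₀)/(1 − p₀).
PS = (0.3554 − 0.16025) / 0.83975 ≈ 0.2324

PS ≈ 0.232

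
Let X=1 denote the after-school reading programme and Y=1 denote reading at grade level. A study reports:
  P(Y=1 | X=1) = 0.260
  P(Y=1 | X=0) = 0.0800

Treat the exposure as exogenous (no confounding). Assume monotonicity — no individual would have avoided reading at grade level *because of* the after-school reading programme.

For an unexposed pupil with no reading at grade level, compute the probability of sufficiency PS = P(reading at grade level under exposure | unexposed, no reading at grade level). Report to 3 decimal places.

PS ≈ 0.196

Let p₁ = 0.26, p₀ = 0.08.
Under exogeneity and monotonicity, PS = (p₁ − p₀) / (1 − p₀).
PS = (0.26 − 0.08) / (1 − 0.08) = 0.18 / 0.92 ≈ 0.1957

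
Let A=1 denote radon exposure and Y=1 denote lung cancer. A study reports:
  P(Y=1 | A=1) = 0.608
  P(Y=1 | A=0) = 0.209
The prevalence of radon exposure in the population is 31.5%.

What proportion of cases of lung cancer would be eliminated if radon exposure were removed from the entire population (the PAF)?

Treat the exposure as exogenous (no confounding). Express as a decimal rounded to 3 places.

PAF ≈ 0.376

Let p₁ = 0.608, p₀ = 0.209.
Overall risk P(Y=1) = π·p₁ + (1−π)·p₀ = 0.315×0.608 + 0.685×0.209 = 0.33469.
Under exogeneity, PAF = [P(Y=1) − p₀] / P(Y=1).
PAF = (0.33469 − 0.209) / 0.33469 ≈ 0.3755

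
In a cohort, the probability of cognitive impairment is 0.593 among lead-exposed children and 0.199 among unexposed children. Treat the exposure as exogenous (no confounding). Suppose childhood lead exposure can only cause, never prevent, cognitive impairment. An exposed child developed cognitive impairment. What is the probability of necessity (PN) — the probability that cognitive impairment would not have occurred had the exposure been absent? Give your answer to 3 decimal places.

PN ≈ 0.664

Let p₁ = 0.593, p₀ = 0.199.
Under exogeneity and monotonicity, PN = (p₁ − p₀) / p₁.
PN = (0.593 − 0.199) / 0.593 = 0.394 / 0.593 ≈ 0.6644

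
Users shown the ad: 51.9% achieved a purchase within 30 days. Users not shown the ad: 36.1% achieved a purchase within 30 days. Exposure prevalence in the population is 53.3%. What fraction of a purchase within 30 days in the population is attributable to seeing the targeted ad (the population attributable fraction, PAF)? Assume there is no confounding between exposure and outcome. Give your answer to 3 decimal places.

p₁ = 0.519, p₀ = 0.361.
Overall risk P(Y=1) = π·p₁ + (1−π)·p₀ = 0.533×0.519 + 0.467×0.361 = 0.44521.
Under exogeneity, PAF = [P(Y=1) − p₀] / P(Y=1).
PAF = (0.44521 − 0.361) / 0.44521 ≈ 0.1892

PAF ≈ 0.189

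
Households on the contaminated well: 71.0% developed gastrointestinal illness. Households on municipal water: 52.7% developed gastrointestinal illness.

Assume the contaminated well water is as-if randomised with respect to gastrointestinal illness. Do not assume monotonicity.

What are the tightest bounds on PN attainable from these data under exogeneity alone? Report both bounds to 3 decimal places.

p₁ = 0.71, p₀ = 0.527.
Under exogeneity alone the bounds on PN are max{0,(p₁−p₀)/p₁} ≤ PN ≤ min{1,(1−p₀)/p₁}.
  lower = (p₁ − p₀)/p₁ = 0.183 / 0.71 ≈ 0.2577
  upper = min{1, (1 − p₀)/p₁} = 0.473 / 0.71 ≈ 0.6662

0.258 ≤ PN ≤ 0.666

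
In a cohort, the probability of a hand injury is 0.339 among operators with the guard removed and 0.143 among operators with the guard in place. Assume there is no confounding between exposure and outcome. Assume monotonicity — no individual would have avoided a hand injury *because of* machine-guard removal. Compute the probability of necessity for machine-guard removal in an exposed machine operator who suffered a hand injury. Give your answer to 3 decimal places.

Let p₁ = 0.339, p₀ = 0.143.
Under exogeneity and monotonicity, PN = (p₁ − p₀) / p₁.
PN = (0.339 − 0.143) / 0.339 = 0.196 / 0.339 ≈ 0.5782

PN ≈ 0.578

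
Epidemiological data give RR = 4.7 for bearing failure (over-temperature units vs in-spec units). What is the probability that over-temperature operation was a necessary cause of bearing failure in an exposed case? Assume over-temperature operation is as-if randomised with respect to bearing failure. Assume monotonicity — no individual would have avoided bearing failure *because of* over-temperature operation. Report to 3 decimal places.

Under exogeneity and monotonicity, PN = (RR − 1) / RR = 1 − 1/RR.
PN = (4.7 − 1) / 4.7 = 3.7 / 4.7 ≈ 0.7872

PN ≈ 0.787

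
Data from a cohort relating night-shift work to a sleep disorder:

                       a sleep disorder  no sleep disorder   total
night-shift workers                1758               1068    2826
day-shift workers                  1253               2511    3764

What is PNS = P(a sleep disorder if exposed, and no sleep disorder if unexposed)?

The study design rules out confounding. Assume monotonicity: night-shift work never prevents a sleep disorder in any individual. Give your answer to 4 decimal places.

p₁ = P(outcome | exposed) = 1758/2826 = 0.62208
p₀ = P(outcome | unexposed) = 1253/3764 = 0.33289
Under exogeneity and monotonicity, PNS = p₁ − p₀.
PNS = 0.62208 − 0.33289 = 0.28919

PNS ≈ 0.2892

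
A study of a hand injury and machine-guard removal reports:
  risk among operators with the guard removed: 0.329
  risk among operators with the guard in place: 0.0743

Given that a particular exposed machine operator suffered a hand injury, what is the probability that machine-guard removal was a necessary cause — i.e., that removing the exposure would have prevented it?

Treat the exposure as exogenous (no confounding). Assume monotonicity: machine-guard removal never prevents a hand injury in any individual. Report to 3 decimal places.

PN ≈ 0.774

Let p₁ = 0.329, p₀ = 0.0743.
Under exogeneity and monotonicity, PN = (p₁ − p₀) / p₁.
PN = (0.329 − 0.0743) / 0.329 = 0.2547 / 0.329 ≈ 0.7742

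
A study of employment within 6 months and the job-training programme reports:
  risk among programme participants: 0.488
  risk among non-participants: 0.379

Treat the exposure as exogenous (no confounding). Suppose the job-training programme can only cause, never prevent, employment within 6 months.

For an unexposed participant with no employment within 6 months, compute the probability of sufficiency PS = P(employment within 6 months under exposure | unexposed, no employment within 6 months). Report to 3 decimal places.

Let p₁ = 0.488, p₀ = 0.379.
Under exogeneity and monotonicity, PS = (p₁ − p₀) / (1 − p₀).
PS = (0.488 − 0.379) / (1 − 0.379) = 0.109 / 0.621 ≈ 0.1755

PS ≈ 0.176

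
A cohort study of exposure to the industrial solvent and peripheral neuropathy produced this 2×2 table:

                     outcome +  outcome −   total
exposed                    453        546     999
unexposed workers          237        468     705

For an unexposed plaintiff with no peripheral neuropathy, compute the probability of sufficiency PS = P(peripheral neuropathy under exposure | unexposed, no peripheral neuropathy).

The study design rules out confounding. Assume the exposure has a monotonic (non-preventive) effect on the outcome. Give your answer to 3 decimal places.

p₁ = P(outcome | exposed) = 453/999 = 0.45345
p₀ = P(outcome | unexposed) = 237/705 = 0.33617
Under exogeneity and monotonicity, PS = (p₁ − p₀)/(1 − p₀).
PS = (0.45345 − 0.33617) / 0.66383 ≈ 0.1767

PS ≈ 0.177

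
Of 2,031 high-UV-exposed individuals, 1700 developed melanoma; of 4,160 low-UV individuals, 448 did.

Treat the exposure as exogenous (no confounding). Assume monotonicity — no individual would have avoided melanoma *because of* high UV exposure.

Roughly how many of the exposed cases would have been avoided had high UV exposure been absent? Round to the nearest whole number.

about 1481 cases

p₁ = P(outcome | exposed) = 1700/2031 = 0.83703
p₀ = P(outcome | unexposed) = 448/4160 = 0.10769
PN = (p₁ − p₀)/p₁ = (0.83703 − 0.10769) / 0.83703 ≈ 0.87134.
Attributable cases ≈ PN × (exposed cases) = 0.87134 × 1700 ≈ 1481.28.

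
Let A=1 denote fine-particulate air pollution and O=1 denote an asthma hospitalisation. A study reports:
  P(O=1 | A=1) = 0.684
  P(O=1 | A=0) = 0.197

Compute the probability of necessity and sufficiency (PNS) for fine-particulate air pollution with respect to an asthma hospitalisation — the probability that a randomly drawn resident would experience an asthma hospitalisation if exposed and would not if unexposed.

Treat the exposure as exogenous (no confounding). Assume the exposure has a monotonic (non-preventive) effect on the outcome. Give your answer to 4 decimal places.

PNS ≈ 0.4870

Let p₁ = 0.684, p₀ = 0.197.
Under exogeneity and monotonicity, PNS = p₁ − p₀.
PNS = 0.684 − 0.197 = 0.487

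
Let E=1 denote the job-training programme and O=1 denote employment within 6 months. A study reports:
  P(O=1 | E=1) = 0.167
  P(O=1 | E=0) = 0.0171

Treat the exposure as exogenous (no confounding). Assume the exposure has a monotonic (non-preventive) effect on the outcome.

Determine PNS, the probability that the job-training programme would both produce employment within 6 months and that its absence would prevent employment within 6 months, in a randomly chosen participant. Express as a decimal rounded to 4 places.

Let p₁ = 0.167, p₀ = 0.0171.
Under exogeneity and monotonicity, PNS = p₁ − p₀.
PNS = 0.167 − 0.0171 = 0.1499

PNS ≈ 0.1499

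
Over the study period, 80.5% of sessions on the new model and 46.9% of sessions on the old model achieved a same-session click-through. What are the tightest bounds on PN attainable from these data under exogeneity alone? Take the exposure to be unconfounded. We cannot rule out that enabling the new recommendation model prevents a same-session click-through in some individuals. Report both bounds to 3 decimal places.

p₁ = 0.805, p₀ = 0.469.
Under exogeneity alone the bounds on PN are max{0,(p₁−p₀)/p₁} ≤ PN ≤ min{1,(1−p₀)/p₁}.
  lower = (p₁ − p₀)/p₁ = 0.336 / 0.805 ≈ 0.4174
  upper = min{1, (1 − p₀)/p₁} = 0.531 / 0.805 ≈ 0.6596

0.417 ≤ PN ≤ 0.660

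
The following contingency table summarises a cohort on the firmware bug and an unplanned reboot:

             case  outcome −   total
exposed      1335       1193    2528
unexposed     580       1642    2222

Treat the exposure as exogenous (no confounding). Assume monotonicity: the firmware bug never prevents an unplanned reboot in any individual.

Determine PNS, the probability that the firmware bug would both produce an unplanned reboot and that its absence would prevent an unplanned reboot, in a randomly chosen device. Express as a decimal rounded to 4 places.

p₁ = P(outcome | exposed) = 1335/2528 = 0.52809
p₀ = P(outcome | unexposed) = 580/2222 = 0.26103
Under exogeneity and monotonicity, PNS = p₁ − p₀.
PNS = 0.52809 − 0.26103 = 0.26706

PNS ≈ 0.2671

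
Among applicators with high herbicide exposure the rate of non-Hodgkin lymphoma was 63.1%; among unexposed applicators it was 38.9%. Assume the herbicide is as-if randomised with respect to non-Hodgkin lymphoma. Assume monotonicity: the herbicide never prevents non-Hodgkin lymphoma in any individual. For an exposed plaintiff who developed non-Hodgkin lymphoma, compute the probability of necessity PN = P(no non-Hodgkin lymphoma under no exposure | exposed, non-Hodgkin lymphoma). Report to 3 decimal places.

PN ≈ 0.384

p₁ = 0.631, p₀ = 0.389.
Under exogeneity and monotonicity, PN = (p₁ − p₀) / p₁.
PN = (0.631 − 0.389) / 0.631 = 0.242 / 0.631 ≈ 0.3835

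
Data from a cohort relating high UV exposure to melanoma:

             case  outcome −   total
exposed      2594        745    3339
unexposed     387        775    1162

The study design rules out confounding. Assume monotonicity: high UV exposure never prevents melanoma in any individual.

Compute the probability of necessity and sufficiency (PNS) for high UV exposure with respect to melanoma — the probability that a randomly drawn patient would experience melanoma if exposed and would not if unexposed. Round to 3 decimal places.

p₁ = P(outcome | exposed) = 2594/3339 = 0.77688
p₀ = P(outcome | unexposed) = 387/1162 = 0.33305
Under exogeneity and monotonicity, PNS = p₁ − p₀.
PNS = 0.77688 − 0.33305 = 0.44383

PNS ≈ 0.444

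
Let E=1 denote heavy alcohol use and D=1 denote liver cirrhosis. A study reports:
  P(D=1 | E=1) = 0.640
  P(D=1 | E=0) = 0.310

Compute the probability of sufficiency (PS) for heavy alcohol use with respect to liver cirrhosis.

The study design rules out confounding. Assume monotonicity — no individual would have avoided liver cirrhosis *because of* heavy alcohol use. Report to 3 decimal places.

PS ≈ 0.478

Let p₁ = 0.64, p₀ = 0.31.
Under exogeneity and monotonicity, PS = (p₁ − p₀) / (1 − p₀).
PS = (0.64 − 0.31) / (1 − 0.31) = 0.33 / 0.69 ≈ 0.4783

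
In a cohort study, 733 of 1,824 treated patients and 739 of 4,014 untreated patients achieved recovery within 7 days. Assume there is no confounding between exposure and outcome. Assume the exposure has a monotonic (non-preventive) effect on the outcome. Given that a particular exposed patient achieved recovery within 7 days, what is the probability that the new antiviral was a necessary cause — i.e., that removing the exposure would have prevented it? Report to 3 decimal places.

PN ≈ 0.542

p₁ = P(outcome | exposed) = 733/1824 = 0.40186
p₀ = P(outcome | unexposed) = 739/4014 = 0.18411
Under exogeneity and monotonicity, PN = (p₁ − p₀) / p₁.
PN = (0.40186 − 0.18411) / 0.40186 = 0.21776 / 0.40186 ≈ 0.5419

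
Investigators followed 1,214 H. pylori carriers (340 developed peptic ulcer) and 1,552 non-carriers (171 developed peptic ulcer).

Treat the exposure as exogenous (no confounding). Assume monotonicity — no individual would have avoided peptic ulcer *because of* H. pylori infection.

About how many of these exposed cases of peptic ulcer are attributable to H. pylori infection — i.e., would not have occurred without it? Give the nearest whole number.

p₁ = P(outcome | exposed) = 340/1214 = 0.28007
p₀ = P(outcome | unexposed) = 171/1552 = 0.11018
PN = (p₁ − p₀)/p₁ = (0.28007 − 0.11018) / 0.28007 ≈ 0.60659.
Attributable cases ≈ PN × (exposed cases) = 0.60659 × 340 ≈ 206.24.

about 206 cases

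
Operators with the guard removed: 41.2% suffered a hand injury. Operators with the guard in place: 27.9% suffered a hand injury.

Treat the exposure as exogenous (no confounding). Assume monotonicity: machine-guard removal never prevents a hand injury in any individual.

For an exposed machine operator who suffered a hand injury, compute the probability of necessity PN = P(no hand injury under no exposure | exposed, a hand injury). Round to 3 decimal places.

p₁ = 0.412, p₀ = 0.279.
Under exogeneity and monotonicity, PN = (p₁ − p₀) / p₁.
PN = (0.412 − 0.279) / 0.412 = 0.133 / 0.412 ≈ 0.3228

PN ≈ 0.323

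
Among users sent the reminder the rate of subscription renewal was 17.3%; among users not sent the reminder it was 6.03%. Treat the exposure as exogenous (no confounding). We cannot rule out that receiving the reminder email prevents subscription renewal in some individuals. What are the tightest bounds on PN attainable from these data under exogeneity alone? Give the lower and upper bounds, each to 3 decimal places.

p₁ = 0.173, p₀ = 0.0603.
Under exogeneity alone the bounds on PN are max{0,(p₁−p₀)/p₁} ≤ PN ≤ min{1,(1−p₀)/p₁}.
  lower = (p₁ − p₀)/p₁ = 0.1127 / 0.173 ≈ 0.6514
  upper = min{1, (1 − p₀)/p₁} = 0.9397 / 0.173 ≈ 5.4318 → capped at 1

0.651 ≤ PN ≤ 1.000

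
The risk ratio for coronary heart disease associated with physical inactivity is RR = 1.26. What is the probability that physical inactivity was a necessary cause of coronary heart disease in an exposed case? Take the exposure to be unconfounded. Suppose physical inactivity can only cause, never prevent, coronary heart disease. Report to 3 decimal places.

PN ≈ 0.206

Under exogeneity and monotonicity, PN = (RR − 1) / RR = 1 − 1/RR.
PN = (1.26 − 1) / 1.26 = 0.26 / 1.26 ≈ 0.2063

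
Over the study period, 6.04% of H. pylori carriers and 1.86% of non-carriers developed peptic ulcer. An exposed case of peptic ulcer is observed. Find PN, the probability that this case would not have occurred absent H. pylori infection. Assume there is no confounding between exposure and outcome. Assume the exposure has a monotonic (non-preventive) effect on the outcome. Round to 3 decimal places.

p₁ = 0.0604, p₀ = 0.0186.
Under exogeneity and monotonicity, PN = (p₁ − p₀) / p₁.
PN = (0.0604 − 0.0186) / 0.0604 = 0.0418 / 0.0604 ≈ 0.6921

PN ≈ 0.692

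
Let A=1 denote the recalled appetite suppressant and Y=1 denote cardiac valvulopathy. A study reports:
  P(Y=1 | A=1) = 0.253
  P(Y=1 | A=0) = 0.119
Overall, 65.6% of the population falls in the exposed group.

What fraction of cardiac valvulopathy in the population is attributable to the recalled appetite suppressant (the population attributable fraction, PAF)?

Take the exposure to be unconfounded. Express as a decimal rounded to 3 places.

Let p₁ = 0.253, p₀ = 0.119.
Overall risk P(Y=1) = π·p₁ + (1−π)·p₀ = 0.656×0.253 + 0.344×0.119 = 0.2069.
Under exogeneity, PAF = [P(Y=1) − p₀] / P(Y=1).
PAF = (0.2069 − 0.119) / 0.2069 ≈ 0.4249

PAF ≈ 0.425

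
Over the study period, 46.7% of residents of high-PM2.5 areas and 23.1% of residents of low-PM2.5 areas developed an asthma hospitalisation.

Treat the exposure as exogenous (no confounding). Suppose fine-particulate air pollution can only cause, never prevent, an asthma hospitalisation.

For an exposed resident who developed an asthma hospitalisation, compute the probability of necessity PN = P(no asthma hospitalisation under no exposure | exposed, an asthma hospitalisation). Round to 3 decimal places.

p₁ = 0.467, p₀ = 0.231.
Under exogeneity and monotonicity, PN = (p₁ − p₀) / p₁.
PN = (0.467 − 0.231) / 0.467 = 0.236 / 0.467 ≈ 0.5054

PN ≈ 0.505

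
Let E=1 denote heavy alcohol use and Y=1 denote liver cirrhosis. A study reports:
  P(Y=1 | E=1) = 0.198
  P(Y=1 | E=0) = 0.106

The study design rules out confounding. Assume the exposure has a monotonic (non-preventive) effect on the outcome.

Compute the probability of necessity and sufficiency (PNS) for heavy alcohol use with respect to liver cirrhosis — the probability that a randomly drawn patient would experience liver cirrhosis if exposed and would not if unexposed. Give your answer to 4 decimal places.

PNS ≈ 0.0920

Let p₁ = 0.198, p₀ = 0.106.
Under exogeneity and monotonicity, PNS = p₁ − p₀.
PNS = 0.198 − 0.106 = 0.092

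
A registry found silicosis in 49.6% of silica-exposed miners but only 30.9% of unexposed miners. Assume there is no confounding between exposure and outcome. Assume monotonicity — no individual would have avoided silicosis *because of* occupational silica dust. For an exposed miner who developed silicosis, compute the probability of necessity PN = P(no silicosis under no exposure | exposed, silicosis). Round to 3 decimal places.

PN ≈ 0.377

p₁ = 0.496, p₀ = 0.309.
Under exogeneity and monotonicity, PN = (p₁ − p₀) / p₁.
PN = (0.496 − 0.309) / 0.496 = 0.187 / 0.496 ≈ 0.3770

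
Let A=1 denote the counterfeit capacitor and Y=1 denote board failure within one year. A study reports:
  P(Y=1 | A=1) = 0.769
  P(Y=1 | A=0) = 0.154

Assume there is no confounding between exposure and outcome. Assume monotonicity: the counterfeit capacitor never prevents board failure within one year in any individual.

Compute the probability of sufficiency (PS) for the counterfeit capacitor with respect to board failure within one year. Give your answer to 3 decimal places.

Let p₁ = 0.769, p₀ = 0.154.
Under exogeneity and monotonicity, PS = (p₁ − p₀) / (1 − p₀).
PS = (0.769 − 0.154) / (1 − 0.154) = 0.615 / 0.846 ≈ 0.7270

PS ≈ 0.727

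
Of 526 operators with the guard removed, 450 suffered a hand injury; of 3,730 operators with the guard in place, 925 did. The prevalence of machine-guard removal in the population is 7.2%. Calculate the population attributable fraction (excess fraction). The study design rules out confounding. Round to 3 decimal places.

PAF ≈ 0.150

p₁ = P(outcome | exposed) = 450/526 = 0.85551
p₀ = P(outcome | unexposed) = 925/3730 = 0.24799
Overall risk P(Y=1) = π·p₁ + (1−π)·p₀ = 0.072×0.85551 + 0.928×0.24799 = 0.29173.
Under exogeneity, PAF = [P(Y=1) − p₀] / P(Y=1).
PAF = (0.29173 − 0.24799) / 0.29173 ≈ 0.1499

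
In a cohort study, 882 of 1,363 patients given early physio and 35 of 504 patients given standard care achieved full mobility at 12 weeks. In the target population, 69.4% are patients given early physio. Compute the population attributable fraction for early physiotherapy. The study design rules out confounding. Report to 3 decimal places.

PAF ≈ 0.852

p₁ = P(outcome | exposed) = 882/1363 = 0.6471
p₀ = P(outcome | unexposed) = 35/504 = 0.069444
Overall risk P(Y=1) = π·p₁ + (1−π)·p₀ = 0.694×0.6471 + 0.306×0.069444 = 0.47034.
Under exogeneity, PAF = [P(Y=1) − p₀] / P(Y=1).
PAF = (0.47034 − 0.069444) / 0.47034 ≈ 0.8524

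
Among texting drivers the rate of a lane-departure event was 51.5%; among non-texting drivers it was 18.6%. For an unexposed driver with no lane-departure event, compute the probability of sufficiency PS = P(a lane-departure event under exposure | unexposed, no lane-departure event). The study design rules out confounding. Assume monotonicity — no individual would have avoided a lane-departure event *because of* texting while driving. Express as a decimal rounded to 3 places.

PS ≈ 0.404

p₁ = 0.515, p₀ = 0.186.
Under exogeneity and monotonicity, PS = (p₁ − p₀) / (1 − p₀).
PS = (0.515 − 0.186) / (1 − 0.186) = 0.329 / 0.814 ≈ 0.4042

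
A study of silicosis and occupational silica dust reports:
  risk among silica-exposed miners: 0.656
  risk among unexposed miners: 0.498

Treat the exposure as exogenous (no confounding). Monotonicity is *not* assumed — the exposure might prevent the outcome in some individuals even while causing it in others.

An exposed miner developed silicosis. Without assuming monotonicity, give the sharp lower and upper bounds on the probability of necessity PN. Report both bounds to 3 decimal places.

Let p₁ = 0.656, p₀ = 0.498.
Under exogeneity alone the bounds on PN are max{0,(p₁−p₀)/p₁} ≤ PN ≤ min{1,(1−p₀)/p₁}.
  lower = (p₁ − p₀)/p₁ = 0.158 / 0.656 ≈ 0.2409
  upper = min{1, (1 − p₀)/p₁} = 0.502 / 0.656 ≈ 0.7652

0.241 ≤ PN ≤ 0.765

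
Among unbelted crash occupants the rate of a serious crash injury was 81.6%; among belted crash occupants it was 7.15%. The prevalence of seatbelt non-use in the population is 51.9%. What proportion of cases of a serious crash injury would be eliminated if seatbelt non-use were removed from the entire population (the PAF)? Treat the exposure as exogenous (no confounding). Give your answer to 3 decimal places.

PAF ≈ 0.844

p₁ = 0.816, p₀ = 0.0715.
Overall risk P(Y=1) = π·p₁ + (1−π)·p₀ = 0.519×0.816 + 0.481×0.0715 = 0.4579.
Under exogeneity, PAF = [P(Y=1) − p₀] / P(Y=1).
PAF = (0.4579 − 0.0715) / 0.4579 ≈ 0.8439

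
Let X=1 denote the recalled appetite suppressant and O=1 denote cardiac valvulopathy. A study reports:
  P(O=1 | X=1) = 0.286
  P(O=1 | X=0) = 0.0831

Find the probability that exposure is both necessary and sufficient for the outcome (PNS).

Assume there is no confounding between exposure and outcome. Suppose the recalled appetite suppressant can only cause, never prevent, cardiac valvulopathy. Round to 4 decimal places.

PNS ≈ 0.2029

Let p₁ = 0.286, p₀ = 0.0831.
Under exogeneity and monotonicity, PNS = p₁ − p₀.
PNS = 0.286 − 0.0831 = 0.2029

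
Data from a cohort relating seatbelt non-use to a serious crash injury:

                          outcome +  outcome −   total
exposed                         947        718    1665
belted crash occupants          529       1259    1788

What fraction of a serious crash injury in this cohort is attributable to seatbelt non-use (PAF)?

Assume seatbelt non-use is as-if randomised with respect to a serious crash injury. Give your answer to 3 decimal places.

p₁ = P(outcome | exposed) = 947/1665 = 0.56877
p₀ = P(outcome | unexposed) = 529/1788 = 0.29586
Exposure prevalence π = 1665/3453 = 0.48219; overall risk P(Y=1) = 0.42745.
Under exogeneity, PAF = [P(Y=1) − p₀]/P(Y=1).
PAF = (0.42745 − 0.29586) / 0.42745 ≈ 0.3079

PAF ≈ 0.308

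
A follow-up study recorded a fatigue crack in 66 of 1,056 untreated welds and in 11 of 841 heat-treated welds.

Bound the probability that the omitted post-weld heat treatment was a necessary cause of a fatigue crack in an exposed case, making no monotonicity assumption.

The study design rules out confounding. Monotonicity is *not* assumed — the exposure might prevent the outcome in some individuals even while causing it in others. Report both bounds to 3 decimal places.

0.791 ≤ PN ≤ 1.000

p₁ = P(outcome | exposed) = 66/1056 = 0.0625
p₀ = P(outcome | unexposed) = 11/841 = 0.01308
Under exogeneity alone the bounds on PN are max{0,(p₁−p₀)/p₁} ≤ PN ≤ min{1,(1−p₀)/p₁}.
  lower = (p₁ − p₀)/p₁ = 0.04942 / 0.0625 ≈ 0.7907
  upper = min{1, (1 − p₀)/p₁} = 0.98692 / 0.0625 ≈ 15.7907 → capped at 1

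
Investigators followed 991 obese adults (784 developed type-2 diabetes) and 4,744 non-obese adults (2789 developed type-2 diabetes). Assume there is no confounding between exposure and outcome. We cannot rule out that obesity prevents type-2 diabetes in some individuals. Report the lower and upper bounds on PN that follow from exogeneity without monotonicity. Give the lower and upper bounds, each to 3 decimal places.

0.257 ≤ PN ≤ 0.521

p₁ = P(outcome | exposed) = 784/991 = 0.79112
p₀ = P(outcome | unexposed) = 2789/4744 = 0.5879
Under exogeneity alone the bounds on PN are max{0,(p₁−p₀)/p₁} ≤ PN ≤ min{1,(1−p₀)/p₁}.
  lower = (p₁ − p₀)/p₁ = 0.20322 / 0.79112 ≈ 0.2569
  upper = min{1, (1 − p₀)/p₁} = 0.4121 / 0.79112 ≈ 0.5209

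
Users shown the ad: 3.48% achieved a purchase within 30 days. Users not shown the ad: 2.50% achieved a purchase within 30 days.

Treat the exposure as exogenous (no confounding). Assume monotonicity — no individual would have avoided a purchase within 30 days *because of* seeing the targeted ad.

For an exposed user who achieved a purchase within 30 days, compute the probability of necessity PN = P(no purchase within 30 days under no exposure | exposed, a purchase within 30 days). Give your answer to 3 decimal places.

PN ≈ 0.282

p₁ = 0.0348, p₀ = 0.025.
Under exogeneity and monotonicity, PN = (p₁ − p₀) / p₁.
PN = (0.0348 − 0.025) / 0.0348 = 0.0098 / 0.0348 ≈ 0.2816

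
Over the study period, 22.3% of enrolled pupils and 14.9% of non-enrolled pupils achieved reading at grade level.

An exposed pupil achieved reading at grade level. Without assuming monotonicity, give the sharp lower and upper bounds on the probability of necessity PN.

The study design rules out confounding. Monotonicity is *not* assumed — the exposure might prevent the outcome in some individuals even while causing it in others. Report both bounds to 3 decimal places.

p₁ = 0.223, p₀ = 0.149.
Under exogeneity alone the bounds on PN are max{0,(p₁−p₀)/p₁} ≤ PN ≤ min{1,(1−p₀)/p₁}.
  lower = (p₁ − p₀)/p₁ = 0.074 / 0.223 ≈ 0.3318
  upper = min{1, (1 − p₀)/p₁} = 0.851 / 0.223 ≈ 3.8161 → capped at 1

0.332 ≤ PN ≤ 1.000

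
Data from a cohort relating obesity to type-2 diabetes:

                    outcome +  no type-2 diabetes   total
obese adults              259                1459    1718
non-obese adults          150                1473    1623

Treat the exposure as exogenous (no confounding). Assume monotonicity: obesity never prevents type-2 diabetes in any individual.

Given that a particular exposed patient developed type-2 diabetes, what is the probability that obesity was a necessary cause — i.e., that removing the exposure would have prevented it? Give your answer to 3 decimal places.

p₁ = P(outcome | exposed) = 259/1718 = 0.15076
p₀ = P(outcome | unexposed) = 150/1623 = 0.092421
Under exogeneity and monotonicity, PN = (p₁ − p₀) / p₁.
PN = (0.15076 − 0.092421) / 0.15076 = 0.058335 / 0.15076 ≈ 0.3869

PN ≈ 0.387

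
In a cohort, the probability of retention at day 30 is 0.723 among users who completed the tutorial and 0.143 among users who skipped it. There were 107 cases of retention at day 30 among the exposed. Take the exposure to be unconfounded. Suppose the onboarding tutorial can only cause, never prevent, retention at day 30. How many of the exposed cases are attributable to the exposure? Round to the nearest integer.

about 86 cases

Let p₁ = 0.723, p₀ = 0.143.
PN = (p₁ − p₀)/p₁ = (0.723 − 0.143) / 0.723 ≈ 0.80221.
Attributable cases ≈ PN × (exposed cases) = 0.80221 × 107 ≈ 85.84.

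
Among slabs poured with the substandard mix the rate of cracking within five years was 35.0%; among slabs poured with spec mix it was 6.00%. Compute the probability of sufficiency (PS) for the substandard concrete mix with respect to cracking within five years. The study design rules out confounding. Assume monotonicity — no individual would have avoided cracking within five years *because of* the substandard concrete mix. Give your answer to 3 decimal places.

p₁ = 0.35, p₀ = 0.06.
Under exogeneity and monotonicity, PS = (p₁ − p₀) / (1 − p₀).
PS = (0.35 − 0.06) / (1 − 0.06) = 0.29 / 0.94 ≈ 0.3085

PS ≈ 0.309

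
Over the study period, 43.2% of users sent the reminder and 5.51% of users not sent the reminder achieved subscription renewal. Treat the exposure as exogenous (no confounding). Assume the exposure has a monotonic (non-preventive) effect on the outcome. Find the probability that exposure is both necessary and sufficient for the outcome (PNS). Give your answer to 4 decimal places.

PNS ≈ 0.3769

p₁ = 0.432, p₀ = 0.0551.
Under exogeneity and monotonicity, PNS = p₁ − p₀.
PNS = 0.432 − 0.0551 = 0.3769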